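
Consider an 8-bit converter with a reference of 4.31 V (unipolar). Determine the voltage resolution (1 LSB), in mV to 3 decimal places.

Full-scale span = 4.31 V.
LSB = 4.31 / 2^8 = 4.31 / 256 = 0.0168359 V = 16.836 mV.

16.836 mV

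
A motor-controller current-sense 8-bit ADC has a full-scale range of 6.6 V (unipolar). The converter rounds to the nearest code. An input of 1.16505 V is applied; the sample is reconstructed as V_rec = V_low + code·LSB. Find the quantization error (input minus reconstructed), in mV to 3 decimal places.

4.894 mV

One LSB is 6.6 V / 256 = 25.781 mV.
(1.16505 − 0)/0.0257812 = 45.1898; round gives code 45.
Reconstructed: 1.1601562 V.
Difference: 0.00489375 V → 4.894 mV.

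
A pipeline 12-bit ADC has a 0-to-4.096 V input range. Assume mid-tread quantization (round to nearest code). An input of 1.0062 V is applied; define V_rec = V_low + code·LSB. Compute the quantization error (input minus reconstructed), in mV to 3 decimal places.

0.200 mV

Step size: 4.096 V ÷ 2^12 = 1.000 mV.
Scaled input = 1006.2000 LSBs, so code = 1006.
Code 1006 maps back to 0 + 1006×0.001 V = 1.006 V.
Error = 1.0062 − 1.006 = 0.0002 V = 0.200 mV.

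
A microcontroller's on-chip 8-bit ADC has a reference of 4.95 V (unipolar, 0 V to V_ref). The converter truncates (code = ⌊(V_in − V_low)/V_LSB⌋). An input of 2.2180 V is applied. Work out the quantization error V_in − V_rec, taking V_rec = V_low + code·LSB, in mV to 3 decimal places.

LSB = 4.95/2^8 = 19.336 mV.
(2.2180 − 0)/0.0193359 = 114.7087; ⌊·⌋ gives code 114.
V_rec = 0 + 114·0.0193359 = 2.2042969 V.
V_in − V_rec = 0.0137031 V = 13.703 mV.

13.703 mV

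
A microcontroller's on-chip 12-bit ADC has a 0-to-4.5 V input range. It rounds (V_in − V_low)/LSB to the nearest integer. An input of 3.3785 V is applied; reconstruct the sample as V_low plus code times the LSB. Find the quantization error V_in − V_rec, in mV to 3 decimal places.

One LSB is 4.5 V / 4096 = 1.099 mV.
(3.3785 − 0)/0.00109863 = 3075.1858; round gives code 3075.
Reconstructed: 3.3782959 V.
Error = 3.3785 − 3.3782959 = 0.000204102 V = 0.204 mV.

0.204 mV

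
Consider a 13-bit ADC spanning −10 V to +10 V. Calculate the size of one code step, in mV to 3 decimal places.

Full-scale span = 20 V.
LSB = 20 / 2^13 = 20 / 8192 = 0.00244141 V = 2.441 mV.

2.441 mV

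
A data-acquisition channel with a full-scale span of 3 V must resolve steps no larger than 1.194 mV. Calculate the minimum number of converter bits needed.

12 bits

Number of steps required ≥ 3 V / 1.194 mV = 2512.56.
Need 2^N ≥ 2512.56; 2^11 = 2048, 2^12 = 4096.
Minimum N = 12.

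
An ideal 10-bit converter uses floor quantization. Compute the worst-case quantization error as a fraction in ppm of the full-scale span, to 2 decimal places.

Truncating → worst-case error = 1 LSB = V_FS/2^10, so 1e+06/1024 = 976.562 ppm of full scale.

976.56 ppm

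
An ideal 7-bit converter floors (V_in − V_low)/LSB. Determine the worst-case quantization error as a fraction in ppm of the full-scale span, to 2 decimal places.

7812.50 ppm

Truncating → worst-case error = 1 LSB = V_FS/2^7, so 1e+06/128 = 7812.5 ppm of full scale.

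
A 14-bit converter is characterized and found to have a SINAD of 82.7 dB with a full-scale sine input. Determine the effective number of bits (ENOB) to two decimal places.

ENOB = (SINAD − 1.76) / 6.02 = (82.7 − 1.76)/6.02 = 13.445.

13.45 bits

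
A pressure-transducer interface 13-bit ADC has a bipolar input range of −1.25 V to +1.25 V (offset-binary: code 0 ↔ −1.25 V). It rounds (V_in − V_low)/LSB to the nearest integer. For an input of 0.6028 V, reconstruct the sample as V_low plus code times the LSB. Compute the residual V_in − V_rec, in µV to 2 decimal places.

77.83 µV

Step size: 2.5 V ÷ 2^13 = 305.18 µV.
(0.6028 − (−1.25))/0.000305176 = 6071.2550; round gives code 6071.
Reconstructed: 0.60272217 V.
Error = 0.6028 − 0.60272217 = 7.7832e-05 V = 77.83 µV.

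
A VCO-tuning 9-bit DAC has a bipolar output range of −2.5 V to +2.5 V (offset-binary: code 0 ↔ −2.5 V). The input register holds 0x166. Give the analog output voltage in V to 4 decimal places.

LSB = 5 V / 2^9 = 9.766 mV.
Code 0x166 = 358 decimal.
V_out = (−2.5) + 358 × 0.00976562 V = 0.996094 V.

0.9961 V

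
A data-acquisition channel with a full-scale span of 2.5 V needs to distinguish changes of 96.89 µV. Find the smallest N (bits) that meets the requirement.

15 bits

Number of steps required ≥ 2.5 V / 96.89 µV = 25802.46.
Need 2^N ≥ 25802.46; 2^14 = 16384, 2^15 = 32768.
Minimum N = 15.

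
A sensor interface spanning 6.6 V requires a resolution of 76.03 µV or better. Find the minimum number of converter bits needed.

17 bits

Number of steps required ≥ 6.6 V / 76.03 µV = 86807.84.
Need 2^N ≥ 86807.84; 2^16 = 65536, 2^17 = 131072.
Minimum N = 17.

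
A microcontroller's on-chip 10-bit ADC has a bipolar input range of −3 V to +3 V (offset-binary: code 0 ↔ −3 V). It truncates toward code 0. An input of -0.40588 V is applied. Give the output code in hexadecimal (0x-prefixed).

With 1024 levels over 6 V, one step is 5.859 mV.
(-0.40588 − (−3)) / 0.00585938 = 442.730 LSBs.
⌊·⌋(442.730) = 442.
In hexadecimal (0x-prefixed): 0x1BA.

code 0x1BA (decimal 442)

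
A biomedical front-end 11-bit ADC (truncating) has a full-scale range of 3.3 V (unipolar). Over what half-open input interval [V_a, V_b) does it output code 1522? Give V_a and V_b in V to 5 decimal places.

LSB = 3.3/2^11 = 1.611 mV.
V_a = V_low + 1522·LSB = 2.45244 V; V_b = V_low + 1523·LSB = 2.45405 V.

[2.45244 V, 2.45405 V)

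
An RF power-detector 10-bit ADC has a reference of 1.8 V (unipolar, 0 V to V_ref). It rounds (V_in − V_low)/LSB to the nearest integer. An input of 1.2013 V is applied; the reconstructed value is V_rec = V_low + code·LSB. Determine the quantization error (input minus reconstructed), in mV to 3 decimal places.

Step size: 1.8 V ÷ 2^10 = 1.758 mV.
(V_in − V_low)/LSB = (1.2013 − 0)/0.00175781 = 683.4062 → code 683 (round).
Reconstructed: 1.2005859 V.
V_in − V_rec = 0.000714062 V = 0.714 mV.

0.714 mV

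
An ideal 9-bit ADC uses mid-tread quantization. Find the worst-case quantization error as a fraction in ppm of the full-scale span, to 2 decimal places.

Rounding → worst-case error = ½ LSB = V_FS/2^10, so 1e+06/1024 = 976.562 ppm of full scale.

976.56 ppm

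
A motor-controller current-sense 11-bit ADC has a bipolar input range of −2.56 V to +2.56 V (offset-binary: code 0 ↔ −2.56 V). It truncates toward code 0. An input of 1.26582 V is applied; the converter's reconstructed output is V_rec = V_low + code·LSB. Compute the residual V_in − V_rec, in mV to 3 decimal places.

0.820 mV

Step size: 5.12 V ÷ 2^11 = 2.500 mV.
Scaled input = 1530.3280 LSBs, so code = 1530.
Code 1530 maps back to (−2.56) + 1530×0.0025 V = 1.265 V.
V_in − V_rec = 0.00082 V = 0.820 mV.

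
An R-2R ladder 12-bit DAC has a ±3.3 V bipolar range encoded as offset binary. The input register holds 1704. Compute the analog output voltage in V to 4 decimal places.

LSB = 6.6 V / 2^12 = 1.611 mV.
V_out = (−3.3) + 1704 × 0.00161133 V = -0.554297 V.

-0.5543 V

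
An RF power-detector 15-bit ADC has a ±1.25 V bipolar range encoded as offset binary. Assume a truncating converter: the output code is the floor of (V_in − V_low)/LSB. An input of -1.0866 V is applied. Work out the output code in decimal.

code 2141

With 32768 levels over 2.5 V, one step is 76.29 µV.
Input sits at 2141.716 steps above V_low.
Floor → code 2141.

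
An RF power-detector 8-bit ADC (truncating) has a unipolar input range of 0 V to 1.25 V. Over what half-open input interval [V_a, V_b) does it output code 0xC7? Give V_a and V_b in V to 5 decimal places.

[0.97168 V, 0.97656 V)

LSB = 1.25/2^8 = 4.883 mV.
Code 0xC7 = 199 decimal.
V_a = V_low + 199·LSB = 0.97168 V; V_b = V_low + 200·LSB = 0.976562 V.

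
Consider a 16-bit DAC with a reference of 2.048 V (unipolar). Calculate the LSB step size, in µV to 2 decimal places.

31.25 µV

Full-scale span = 2.048 V.
LSB = 2.048 / 2^16 = 2.048 / 65536 = 3.125e-05 V = 31.25 µV.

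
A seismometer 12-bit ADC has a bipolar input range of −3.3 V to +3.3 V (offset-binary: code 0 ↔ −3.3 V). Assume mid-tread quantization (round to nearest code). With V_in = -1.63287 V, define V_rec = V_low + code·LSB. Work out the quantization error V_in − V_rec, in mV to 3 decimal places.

One LSB is 6.6 V / 4096 = 1.611 mV.
(V_in − V_low)/LSB = (-1.63287 − (−3.3))/0.00161133 = 1034.6310 → code 1035 (round).
Code 1035 maps back to (−3.3) + 1035×0.00161133 V = -1.6322754 V.
Error = -1.63287 − (−1.6322754) = -0.000594609 V = -0.595 mV.

-0.595 mV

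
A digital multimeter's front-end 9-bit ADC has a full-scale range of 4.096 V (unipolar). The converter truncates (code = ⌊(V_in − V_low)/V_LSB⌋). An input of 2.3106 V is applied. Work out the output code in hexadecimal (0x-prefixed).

code 0x120 (decimal 288)

Full-scale span = 4.096 V; LSB = 4.096/2^9 = 8.000 mV.
Input sits at 288.825 steps above V_low.
⌊·⌋(288.825) = 288.
In hexadecimal (0x-prefixed): 0x120.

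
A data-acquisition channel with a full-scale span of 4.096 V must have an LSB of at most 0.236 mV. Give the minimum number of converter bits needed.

Number of steps required ≥ 4.096 V / 0.236 mV = 17355.93.
Need 2^N ≥ 17355.93; 2^14 = 16384, 2^15 = 32768.
Minimum N = 15.

15 bits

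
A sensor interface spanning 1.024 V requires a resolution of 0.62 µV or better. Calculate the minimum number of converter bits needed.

21 bits

Number of steps required ≥ 1.024 V / 0.62 µV = 1651612.90.
Need 2^N ≥ 1651612.90; 2^20 = 1048576, 2^21 = 2097152.
Minimum N = 21.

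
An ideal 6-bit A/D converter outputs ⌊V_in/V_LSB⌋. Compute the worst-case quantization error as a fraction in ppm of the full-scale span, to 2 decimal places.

Truncating → worst-case error = 1 LSB = V_FS/2^6, so 1e+06/64 = 15625 ppm of full scale.

15625.00 ppm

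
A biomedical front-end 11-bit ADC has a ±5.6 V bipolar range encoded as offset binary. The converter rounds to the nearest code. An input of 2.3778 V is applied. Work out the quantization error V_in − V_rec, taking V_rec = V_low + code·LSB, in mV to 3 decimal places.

Step size: 11.2 V ÷ 2^11 = 5.469 mV.
(V_in − V_low)/LSB = (2.3778 − (−5.6))/0.00546875 = 1458.7977 → code 1459 (round).
Reconstructed: 2.3789062 V.
V_in − V_rec = -0.00110625 V = -1.106 mV.

-1.106 mV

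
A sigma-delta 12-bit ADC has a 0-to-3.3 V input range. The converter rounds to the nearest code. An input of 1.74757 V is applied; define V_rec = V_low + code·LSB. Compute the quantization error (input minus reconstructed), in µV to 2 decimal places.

84.65 µV

One LSB is 3.3 V / 4096 = 0.806 mV.
(V_in − V_low)/LSB = (1.74757 − 0)/0.000805664 = 2169.1051 → code 2169 (round).
Reconstructed: 1.7474854 V.
Difference: 8.46484e-05 V → 84.65 µV.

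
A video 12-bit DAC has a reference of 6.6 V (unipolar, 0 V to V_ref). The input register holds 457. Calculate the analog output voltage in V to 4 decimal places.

LSB = 6.6 V / 2^12 = 1.611 mV.
V_out = 0 + 457 × 0.00161133 V = 0.736377 V.

0.7364 V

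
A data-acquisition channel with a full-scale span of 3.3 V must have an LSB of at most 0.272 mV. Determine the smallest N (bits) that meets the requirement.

Number of steps required ≥ 3.3 V / 0.272 mV = 12132.35.
Need 2^N ≥ 12132.35; 2^13 = 8192, 2^14 = 16384.
Minimum N = 14.

14 bits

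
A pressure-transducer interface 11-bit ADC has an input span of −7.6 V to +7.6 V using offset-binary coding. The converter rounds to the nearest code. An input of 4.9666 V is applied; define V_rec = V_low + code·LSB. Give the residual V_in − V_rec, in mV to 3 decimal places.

One LSB is 15.2 V / 2048 = 7.422 mV.
(4.9666 − (−7.6))/0.00742187 = 1693.1840; round gives code 1693.
Code 1693 maps back to (−7.6) + 1693×0.00742187 V = 4.9652344 V.
V_in − V_rec = 0.00136563 V = 1.366 mV.

1.366 mV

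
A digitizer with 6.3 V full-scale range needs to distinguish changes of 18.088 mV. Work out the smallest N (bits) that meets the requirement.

Number of steps required ≥ 6.3 V / 18.088 mV = 348.30.
Need 2^N ≥ 348.30; 2^8 = 256, 2^9 = 512.
Minimum N = 9.

9 bits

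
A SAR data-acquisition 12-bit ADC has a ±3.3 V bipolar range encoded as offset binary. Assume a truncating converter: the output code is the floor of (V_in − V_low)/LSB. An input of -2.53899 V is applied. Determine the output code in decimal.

code 472

With 4096 levels over 6.6 V, one step is 1.611 mV.
(-2.53899 − (−3.3)) / 0.00161133 = 472.287 LSBs.
Floor → code 472.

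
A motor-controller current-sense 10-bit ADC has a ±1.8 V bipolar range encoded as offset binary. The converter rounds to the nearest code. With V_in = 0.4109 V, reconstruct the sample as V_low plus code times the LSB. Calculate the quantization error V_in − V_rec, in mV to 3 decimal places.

-0.428 mV

Step size: 3.6 V ÷ 2^10 = 3.516 mV.
(0.4109 − (−1.8))/0.00351563 = 628.8782; round gives code 629.
V_rec = (−1.8) + 629·0.00351563 = 0.41132812 V.
Difference: -0.000428125 V → -0.428 mV.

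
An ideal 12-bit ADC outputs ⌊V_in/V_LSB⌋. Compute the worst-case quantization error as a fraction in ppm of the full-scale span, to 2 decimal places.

Truncating → worst-case error = 1 LSB = V_FS/2^12, so 1e+06/4096 = 244.141 ppm of full scale.

244.14 ppm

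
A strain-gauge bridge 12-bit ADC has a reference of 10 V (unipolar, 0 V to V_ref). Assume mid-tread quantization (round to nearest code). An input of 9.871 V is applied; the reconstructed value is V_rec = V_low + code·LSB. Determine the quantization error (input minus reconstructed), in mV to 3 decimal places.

0.395 mV

LSB = 10/2^12 = 2.441 mV.
(V_in − V_low)/LSB = (9.871 − 0)/0.00244141 = 4043.1616 → code 4043 (round).
Reconstructed: 9.8706055 V.
V_in − V_rec = 0.000394531 V = 0.395 mV.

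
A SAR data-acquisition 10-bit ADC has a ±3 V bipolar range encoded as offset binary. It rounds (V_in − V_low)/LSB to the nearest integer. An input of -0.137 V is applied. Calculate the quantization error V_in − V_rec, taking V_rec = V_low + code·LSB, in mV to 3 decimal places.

Step size: 6 V ÷ 2^10 = 5.859 mV.
Scaled input = 488.6187 LSBs, so code = 489.
Reconstructed: -0.13476562 V.
Difference: -0.00223437 V → -2.234 mV.

-2.234 mV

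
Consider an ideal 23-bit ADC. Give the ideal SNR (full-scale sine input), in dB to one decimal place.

SNR ≈ 6.02·N + 1.76 dB = 6.02·23 + 1.76 = 140.22 dB.

140.2 dB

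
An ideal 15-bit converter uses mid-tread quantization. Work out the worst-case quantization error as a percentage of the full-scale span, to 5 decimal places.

0.00153 %

Rounding → worst-case error = ½ LSB = V_FS/2^16, so 100/65536 = 0.00152588 % of full scale.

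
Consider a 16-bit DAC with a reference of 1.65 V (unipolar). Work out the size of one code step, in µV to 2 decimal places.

25.18 µV

Full-scale span = 1.65 V.
LSB = 1.65 / 2^16 = 1.65 / 65536 = 2.5177e-05 V = 25.18 µV.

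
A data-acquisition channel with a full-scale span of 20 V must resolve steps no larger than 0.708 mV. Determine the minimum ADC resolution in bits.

Number of steps required ≥ 20 V / 0.708 mV = 28248.59.
Need 2^N ≥ 28248.59; 2^14 = 16384, 2^15 = 32768.
Minimum N = 15.

15 bits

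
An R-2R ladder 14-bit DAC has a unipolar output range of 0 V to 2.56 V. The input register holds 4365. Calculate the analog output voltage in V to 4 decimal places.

LSB = 2.56 V / 2^14 = 156.25 µV.
V_out = 0 + 4365 × 0.00015625 V = 0.682031 V.

0.6820 V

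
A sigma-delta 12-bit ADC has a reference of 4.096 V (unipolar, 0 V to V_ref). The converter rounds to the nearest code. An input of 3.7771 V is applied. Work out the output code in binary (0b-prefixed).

With 4096 levels over 4.096 V, one step is 1.000 mV.
(V_in − V_low)/LSB = (3.7771 − 0) / 0.001 = 3777.100.
So the output code is 3777.
In binary (0b-prefixed): 0b111011000001.

code 0b111011000001 (decimal 3777)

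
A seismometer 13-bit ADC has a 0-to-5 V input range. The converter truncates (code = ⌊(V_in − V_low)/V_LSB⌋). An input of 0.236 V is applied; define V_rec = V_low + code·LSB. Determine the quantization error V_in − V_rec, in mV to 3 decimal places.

One LSB is 5 V / 8192 = 0.610 mV.
Scaled input = 386.6624 LSBs, so code = 386.
Reconstructed: 0.2355957 V.
V_in − V_rec = 0.000404297 V = 0.404 mV.

0.404 mV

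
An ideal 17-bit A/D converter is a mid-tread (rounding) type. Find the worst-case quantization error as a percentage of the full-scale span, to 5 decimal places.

0.00038 %

Rounding → worst-case error = ½ LSB = V_FS/2^18, so 100/262144 = 0.00038147 % of full scale.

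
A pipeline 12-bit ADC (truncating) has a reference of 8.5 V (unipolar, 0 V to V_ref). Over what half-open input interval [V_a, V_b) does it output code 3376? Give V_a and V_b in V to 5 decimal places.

[7.00586 V, 7.00793 V)

LSB = 8.5/2^12 = 2.075 mV.
V_a = V_low + 3376·LSB = 7.00586 V; V_b = V_low + 3377·LSB = 7.00793 V.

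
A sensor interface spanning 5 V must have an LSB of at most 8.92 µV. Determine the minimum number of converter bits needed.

Number of steps required ≥ 5 V / 8.92 µV = 560538.12.
Need 2^N ≥ 560538.12; 2^19 = 524288, 2^20 = 1048576.
Minimum N = 20.

20 bits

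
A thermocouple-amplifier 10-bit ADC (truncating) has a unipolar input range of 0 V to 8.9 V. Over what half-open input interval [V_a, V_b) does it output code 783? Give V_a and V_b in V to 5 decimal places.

LSB = 8.9/2^10 = 8.691 mV.
V_a = V_low + 783·LSB = 6.80537 V; V_b = V_low + 784·LSB = 6.81406 V.

[6.80537 V, 6.81406 V)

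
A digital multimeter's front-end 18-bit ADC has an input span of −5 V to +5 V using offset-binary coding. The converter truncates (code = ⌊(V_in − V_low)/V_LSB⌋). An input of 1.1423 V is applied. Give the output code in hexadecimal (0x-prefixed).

code 0x274F8 (decimal 161016)

LSB = 10 V / 262144 = 38.15 µV.
(V_in − V_low)/LSB = (1.1423 − (−5)) / 3.8147e-05 = 161016.709.
⌊·⌋(161016.709) = 161016.
In hexadecimal (0x-prefixed): 0x274F8.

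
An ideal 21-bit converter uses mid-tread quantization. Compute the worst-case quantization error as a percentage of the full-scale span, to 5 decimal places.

Rounding → worst-case error = ½ LSB = V_FS/2^22, so 100/4194304 = 2.38419e-05 % of full scale.

0.00002 %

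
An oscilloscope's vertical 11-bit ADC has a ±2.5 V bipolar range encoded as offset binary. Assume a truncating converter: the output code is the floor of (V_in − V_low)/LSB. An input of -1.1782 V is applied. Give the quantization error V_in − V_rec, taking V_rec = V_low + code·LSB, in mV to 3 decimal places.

One LSB is 5 V / 2048 = 2.441 mV.
(V_in − V_low)/LSB = (-1.1782 − (−2.5))/0.00244141 = 541.4093 → code 541 (floor).
Reconstructed: -1.1791992 V.
V_in − V_rec = 0.000999219 V = 0.999 mV.

0.999 mV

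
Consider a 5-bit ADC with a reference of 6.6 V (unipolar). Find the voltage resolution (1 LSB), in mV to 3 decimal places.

Full-scale span = 6.6 V.
LSB = 6.6 / 2^5 = 6.6 / 32 = 0.20625 V = 206.250 mV.

206.250 mV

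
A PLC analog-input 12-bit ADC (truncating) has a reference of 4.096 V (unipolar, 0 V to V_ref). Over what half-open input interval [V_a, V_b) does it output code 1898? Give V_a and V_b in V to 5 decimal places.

LSB = 4.096/2^12 = 1.000 mV.
V_a = V_low + 1898·LSB = 1.898 V; V_b = V_low + 1899·LSB = 1.899 V.

[1.89800 V, 1.89900 V)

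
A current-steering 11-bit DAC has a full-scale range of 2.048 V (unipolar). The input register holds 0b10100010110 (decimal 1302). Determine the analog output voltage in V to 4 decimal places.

1.3020 V

LSB = 2.048 V / 2^11 = 1.000 mV.
Code 0b10100010110 = 1302 decimal.
V_out = 0 + 1302 × 0.001 V = 1.302 V.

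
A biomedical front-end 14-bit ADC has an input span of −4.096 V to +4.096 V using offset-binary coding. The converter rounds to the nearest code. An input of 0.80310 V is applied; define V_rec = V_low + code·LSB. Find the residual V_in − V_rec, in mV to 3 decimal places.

0.100 mV

Step size: 8.192 V ÷ 2^14 = 0.500 mV.
Scaled input = 9798.2000 LSBs, so code = 9798.
Code 9798 maps back to (−4.096) + 9798×0.0005 V = 0.803 V.
Difference: 0.0001 V → 0.100 mV.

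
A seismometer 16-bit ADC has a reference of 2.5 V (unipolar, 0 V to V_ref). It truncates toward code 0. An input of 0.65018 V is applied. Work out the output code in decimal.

code 17044

With 65536 levels over 2.5 V, one step is 38.15 µV.
(0.65018 − 0) / 3.8147e-05 = 17044.079 LSBs.
Floor → code 17044.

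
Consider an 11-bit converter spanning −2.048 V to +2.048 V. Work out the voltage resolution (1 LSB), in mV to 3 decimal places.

2.000 mV

Full-scale span = 4.096 V.
LSB = 4.096 / 2^11 = 4.096 / 2048 = 0.002 V = 2.000 mV.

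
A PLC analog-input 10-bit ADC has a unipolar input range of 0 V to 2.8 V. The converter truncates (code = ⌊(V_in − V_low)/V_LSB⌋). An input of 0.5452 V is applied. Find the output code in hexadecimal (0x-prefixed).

code 0xC7 (decimal 199)

LSB = 2.8 V / 1024 = 2.734 mV.
Input sits at 199.387 steps above V_low.
Floor → code 199.
In hexadecimal (0x-prefixed): 0xC7.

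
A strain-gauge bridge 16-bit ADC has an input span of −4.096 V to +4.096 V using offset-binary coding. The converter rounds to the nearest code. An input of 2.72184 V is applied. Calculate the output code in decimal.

code 54543

LSB = 8.192 V / 65536 = 125.00 µV.
Input sits at 54542.720 steps above V_low.
Round → code 54543.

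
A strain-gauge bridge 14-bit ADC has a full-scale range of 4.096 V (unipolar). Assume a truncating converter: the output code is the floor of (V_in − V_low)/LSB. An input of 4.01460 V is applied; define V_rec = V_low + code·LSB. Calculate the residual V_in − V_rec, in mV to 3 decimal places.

One LSB is 4.096 V / 16384 = 250.00 µV.
(V_in − V_low)/LSB = (4.01460 − 0)/0.00025 = 16058.4000 → code 16058 (floor).
Code 16058 maps back to 0 + 16058×0.00025 V = 4.0145 V.
Difference: 0.0001 V → 0.100 mV.

0.100 mV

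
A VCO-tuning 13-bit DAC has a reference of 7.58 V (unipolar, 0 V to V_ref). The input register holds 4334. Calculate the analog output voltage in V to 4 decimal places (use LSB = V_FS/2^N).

4.0102 V

LSB = 7.58 V / 2^13 = 0.925 mV.
V_out = 0 + 4334 × 0.000925293 V = 4.01022 V.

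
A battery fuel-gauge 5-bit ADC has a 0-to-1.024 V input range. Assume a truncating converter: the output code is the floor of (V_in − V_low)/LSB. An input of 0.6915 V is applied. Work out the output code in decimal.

code 21

Full-scale span = 1.024 V; LSB = 1.024/2^5 = 32.000 mV.
Input sits at 21.609 steps above V_low.
Floor → code 21.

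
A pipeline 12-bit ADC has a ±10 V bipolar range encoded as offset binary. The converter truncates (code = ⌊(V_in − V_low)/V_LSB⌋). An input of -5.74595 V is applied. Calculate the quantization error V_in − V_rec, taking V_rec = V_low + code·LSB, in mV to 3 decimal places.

LSB = 20/2^12 = 4.883 mV.
(-5.74595 − (−10))/0.00488281 = 871.2294; ⌊·⌋ gives code 871.
V_rec = (−10) + 871·0.00488281 = -5.7470703 V.
Error = -5.74595 − (−5.7470703) = 0.00112031 V = 1.120 mV.

1.120 mV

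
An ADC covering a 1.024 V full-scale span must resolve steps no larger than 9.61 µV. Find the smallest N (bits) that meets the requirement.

Number of steps required ≥ 1.024 V / 9.61 µV = 106555.67.
Need 2^N ≥ 106555.67; 2^16 = 65536, 2^17 = 131072.
Minimum N = 17.

17 bits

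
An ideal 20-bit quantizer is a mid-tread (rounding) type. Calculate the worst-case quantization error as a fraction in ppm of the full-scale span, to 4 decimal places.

0.4768 ppm

Rounding → worst-case error = ½ LSB = V_FS/2^21, so 1e+06/2097152 = 0.476837 ppm of full scale.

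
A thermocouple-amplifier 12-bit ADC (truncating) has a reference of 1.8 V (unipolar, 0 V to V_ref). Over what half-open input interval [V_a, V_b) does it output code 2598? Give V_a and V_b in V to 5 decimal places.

LSB = 1.8/2^12 = 439.45 µV.
V_a = V_low + 2598·LSB = 1.1417 V; V_b = V_low + 2599·LSB = 1.14214 V.

[1.14170 V, 1.14214 V)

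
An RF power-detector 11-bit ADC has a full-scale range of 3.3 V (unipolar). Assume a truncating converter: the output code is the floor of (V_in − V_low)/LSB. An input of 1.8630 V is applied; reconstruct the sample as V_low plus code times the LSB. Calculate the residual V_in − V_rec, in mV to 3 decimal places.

Step size: 3.3 V ÷ 2^11 = 1.611 mV.
(V_in − V_low)/LSB = (1.8630 − 0)/0.00161133 = 1156.1891 → code 1156 (floor).
V_rec = 0 + 1156·0.00161133 = 1.8626953 V.
Error = 1.8630 − 1.8626953 = 0.000304687 V = 0.305 mV.

0.305 mV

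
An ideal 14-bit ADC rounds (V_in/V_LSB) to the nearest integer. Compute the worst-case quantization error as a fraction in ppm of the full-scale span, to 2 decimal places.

30.52 ppm

Rounding → worst-case error = ½ LSB = V_FS/2^15, so 1e+06/32768 = 30.5176 ppm of full scale.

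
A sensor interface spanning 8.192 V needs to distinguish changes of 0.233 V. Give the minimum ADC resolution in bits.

Number of steps required ≥ 8.192 V / 0.233 V = 35.16.
Need 2^N ≥ 35.16; 2^5 = 32, 2^6 = 64.
Minimum N = 6.

6 bits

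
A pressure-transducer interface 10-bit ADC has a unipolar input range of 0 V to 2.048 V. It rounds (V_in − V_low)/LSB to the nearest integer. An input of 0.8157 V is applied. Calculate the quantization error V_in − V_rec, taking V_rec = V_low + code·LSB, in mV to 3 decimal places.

-0.300 mV

One LSB is 2.048 V / 1024 = 2.000 mV.
(0.8157 − 0)/0.002 = 407.8500; round gives code 408.
Reconstructed: 0.816 V.
Error = 0.8157 − 0.816 = -0.0003 V = -0.300 mV.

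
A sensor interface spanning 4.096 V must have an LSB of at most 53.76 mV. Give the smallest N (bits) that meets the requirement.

7 bits

Number of steps required ≥ 4.096 V / 53.76 mV = 76.19.
Need 2^N ≥ 76.19; 2^6 = 64, 2^7 = 128.
Minimum N = 7.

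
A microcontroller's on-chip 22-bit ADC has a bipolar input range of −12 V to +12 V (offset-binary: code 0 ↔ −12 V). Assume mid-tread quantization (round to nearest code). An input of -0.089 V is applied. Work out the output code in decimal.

code 2081598

Full-scale span = 24 V; LSB = 24/2^22 = 5.72 µV.
Input sits at 2081598.123 steps above V_low.
So the output code is 2081598.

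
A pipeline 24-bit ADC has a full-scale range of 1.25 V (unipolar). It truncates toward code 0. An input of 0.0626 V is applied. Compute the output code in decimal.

code 840202

With 16777216 levels over 1.25 V, one step is 0.07 µV.
(V_in − V_low)/LSB = (0.0626 − 0) / 7.45058e-08 = 840202.977.
So the output code is 840202.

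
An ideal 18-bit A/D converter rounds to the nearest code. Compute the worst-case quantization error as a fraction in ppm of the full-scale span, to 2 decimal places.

1.91 ppm

Rounding → worst-case error = ½ LSB = V_FS/2^19, so 1e+06/524288 = 1.90735 ppm of full scale.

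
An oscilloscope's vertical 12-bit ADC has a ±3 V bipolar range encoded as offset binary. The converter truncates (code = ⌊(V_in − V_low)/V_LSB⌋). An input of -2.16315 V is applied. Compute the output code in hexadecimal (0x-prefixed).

With 4096 levels over 6 V, one step is 1.465 mV.
(-2.16315 − (−3)) / 0.00146484 = 571.290 LSBs.
⌊·⌋(571.290) = 571.
In hexadecimal (0x-prefixed): 0x23B.

code 0x23B (decimal 571)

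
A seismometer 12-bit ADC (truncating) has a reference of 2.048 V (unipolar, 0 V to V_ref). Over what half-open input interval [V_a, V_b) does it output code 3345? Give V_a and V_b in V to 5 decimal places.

[1.67250 V, 1.67300 V)

LSB = 2.048/2^12 = 0.500 mV.
V_a = V_low + 3345·LSB = 1.6725 V; V_b = V_low + 3346·LSB = 1.673 V.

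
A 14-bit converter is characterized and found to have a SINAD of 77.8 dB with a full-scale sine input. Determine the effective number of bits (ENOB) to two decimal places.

ENOB = (SINAD − 1.76) / 6.02 = (77.8 − 1.76)/6.02 = 12.631.

12.63 bits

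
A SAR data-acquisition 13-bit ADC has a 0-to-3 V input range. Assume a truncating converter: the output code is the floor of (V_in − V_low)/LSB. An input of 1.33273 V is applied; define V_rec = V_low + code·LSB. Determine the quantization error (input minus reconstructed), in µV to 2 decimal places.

88.40 µV

Step size: 3 V ÷ 2^13 = 366.21 µV.
(1.33273 − 0)/0.000366211 = 3639.2414; ⌊·⌋ gives code 3639.
V_rec = 0 + 3639·0.000366211 = 1.3326416 V.
V_in − V_rec = 8.83984e-05 V = 88.40 µV.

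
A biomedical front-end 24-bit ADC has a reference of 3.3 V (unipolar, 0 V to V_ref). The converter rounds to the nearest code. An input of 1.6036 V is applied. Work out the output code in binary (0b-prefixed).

code 0b11111000110011010000110 (decimal 8152710)

With 16777216 levels over 3.3 V, one step is 0.20 µV.
(V_in − V_low)/LSB = (1.6036 − 0) / 1.96695e-07 = 8152710.175.
So the output code is 8152710.
In binary (0b-prefixed): 0b11111000110011010000110.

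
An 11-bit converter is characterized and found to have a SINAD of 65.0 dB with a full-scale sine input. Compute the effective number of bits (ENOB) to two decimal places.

ENOB = (SINAD − 1.76) / 6.02 = (65.0 − 1.76)/6.02 = 10.505.

10.50 bits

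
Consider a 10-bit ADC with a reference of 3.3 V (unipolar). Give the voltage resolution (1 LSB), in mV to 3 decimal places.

3.223 mV

Full-scale span = 3.3 V.
LSB = 3.3 / 2^10 = 3.3 / 1024 = 0.00322266 V = 3.223 mV.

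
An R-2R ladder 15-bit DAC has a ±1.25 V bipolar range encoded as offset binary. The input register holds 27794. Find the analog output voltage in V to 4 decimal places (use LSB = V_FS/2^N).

0.8705 V

LSB = 2.5 V / 2^15 = 76.29 µV.
V_out = (−1.25) + 27794 × 7.62939e-05 V = 0.870514 V.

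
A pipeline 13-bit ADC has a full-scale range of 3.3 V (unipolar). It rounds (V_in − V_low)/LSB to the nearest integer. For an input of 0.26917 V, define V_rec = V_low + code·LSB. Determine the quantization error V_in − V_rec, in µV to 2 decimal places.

78.20 µV

LSB = 3.3/2^13 = 402.83 µV.
(0.26917 − 0)/0.000402832 = 668.1941; round gives code 668.
Reconstructed: 0.2690918 V.
Error = 0.26917 − 0.2690918 = 7.82031e-05 V = 78.20 µV.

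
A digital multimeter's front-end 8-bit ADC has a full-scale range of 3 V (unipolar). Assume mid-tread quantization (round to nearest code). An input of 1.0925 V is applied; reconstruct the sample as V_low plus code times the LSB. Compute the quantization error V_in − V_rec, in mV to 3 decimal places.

LSB = 3/2^8 = 11.719 mV.
(1.0925 − 0)/0.0117188 = 93.2267; round gives code 93.
V_rec = 0 + 93·0.0117188 = 1.0898438 V.
V_in − V_rec = 0.00265625 V = 2.656 mV.

2.656 mV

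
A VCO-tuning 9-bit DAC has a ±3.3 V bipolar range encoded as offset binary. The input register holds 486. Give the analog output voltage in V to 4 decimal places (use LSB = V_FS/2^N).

LSB = 6.6 V / 2^9 = 12.891 mV.
V_out = (−3.3) + 486 × 0.0128906 V = 2.96484 V.

2.9648 V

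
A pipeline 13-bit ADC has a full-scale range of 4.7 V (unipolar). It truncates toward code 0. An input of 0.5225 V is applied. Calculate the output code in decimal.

Full-scale span = 4.7 V; LSB = 4.7/2^13 = 0.574 mV.
(V_in − V_low)/LSB = (0.5225 − 0) / 0.00057373 = 910.706.
Floor → code 910.

code 910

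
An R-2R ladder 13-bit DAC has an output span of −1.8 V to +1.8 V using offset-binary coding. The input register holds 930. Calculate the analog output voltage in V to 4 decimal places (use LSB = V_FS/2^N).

LSB = 3.6 V / 2^13 = 439.45 µV.
V_out = (−1.8) + 930 × 0.000439453 V = -1.39131 V.

-1.3913 V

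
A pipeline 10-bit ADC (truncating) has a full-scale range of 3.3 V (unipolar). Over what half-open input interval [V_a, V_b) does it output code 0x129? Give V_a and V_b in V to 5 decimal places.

LSB = 3.3/2^10 = 3.223 mV.
Code 0x129 = 297 decimal.
V_a = V_low + 297·LSB = 0.957129 V; V_b = V_low + 298·LSB = 0.960352 V.

[0.95713 V, 0.96035 V)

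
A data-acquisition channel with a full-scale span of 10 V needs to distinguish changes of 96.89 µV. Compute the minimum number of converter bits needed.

Number of steps required ≥ 10 V / 96.89 µV = 103209.83.
Need 2^N ≥ 103209.83; 2^16 = 65536, 2^17 = 131072.
Minimum N = 17.

17 bits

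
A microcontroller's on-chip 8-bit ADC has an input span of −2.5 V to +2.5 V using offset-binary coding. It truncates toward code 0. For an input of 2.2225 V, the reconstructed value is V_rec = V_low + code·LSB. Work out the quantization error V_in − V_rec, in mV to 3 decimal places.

One LSB is 5 V / 256 = 19.531 mV.
(V_in − V_low)/LSB = (2.2225 − (−2.5))/0.0195312 = 241.7920 → code 241 (floor).
Reconstructed: 2.2070312 V.
V_in − V_rec = 0.0154687 V = 15.469 mV.

15.469 mV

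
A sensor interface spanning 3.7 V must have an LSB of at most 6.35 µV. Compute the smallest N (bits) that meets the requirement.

20 bits

Number of steps required ≥ 3.7 V / 6.35 µV = 582677.17.
Need 2^N ≥ 582677.17; 2^19 = 524288, 2^20 = 1048576.
Minimum N = 20.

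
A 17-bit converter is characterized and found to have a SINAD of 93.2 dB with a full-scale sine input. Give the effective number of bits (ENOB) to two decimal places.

ENOB = (SINAD − 1.76) / 6.02 = (93.2 − 1.76)/6.02 = 15.189.

15.19 bits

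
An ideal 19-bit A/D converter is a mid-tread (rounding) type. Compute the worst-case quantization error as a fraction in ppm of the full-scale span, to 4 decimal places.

0.9537 ppm

Rounding → worst-case error = ½ LSB = V_FS/2^20, so 1e+06/1048576 = 0.953674 ppm of full scale.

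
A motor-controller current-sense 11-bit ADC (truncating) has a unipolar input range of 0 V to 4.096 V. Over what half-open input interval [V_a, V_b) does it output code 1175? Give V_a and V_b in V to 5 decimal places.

LSB = 4.096/2^11 = 2.000 mV.
V_a = V_low + 1175·LSB = 2.35 V; V_b = V_low + 1176·LSB = 2.352 V.

[2.35000 V, 2.35200 V)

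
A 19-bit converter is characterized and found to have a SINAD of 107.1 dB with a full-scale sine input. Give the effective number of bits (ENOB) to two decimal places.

ENOB = (SINAD − 1.76) / 6.02 = (107.1 − 1.76)/6.02 = 17.498.

17.50 bits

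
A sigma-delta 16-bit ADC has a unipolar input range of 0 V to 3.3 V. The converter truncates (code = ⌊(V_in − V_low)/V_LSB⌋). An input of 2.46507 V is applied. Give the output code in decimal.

code 48954

With 65536 levels over 3.3 V, one step is 50.35 µV.
(V_in − V_low)/LSB = (2.46507 − 0) / 5.0354e-05 = 48954.796.
⌊·⌋(48954.796) = 48954.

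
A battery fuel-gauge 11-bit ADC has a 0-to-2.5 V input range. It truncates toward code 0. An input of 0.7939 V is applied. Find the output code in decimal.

code 650

Full-scale span = 2.5 V; LSB = 2.5/2^11 = 1.221 mV.
(V_in − V_low)/LSB = (0.7939 − 0) / 0.0012207 = 650.363.
⌊·⌋(650.363) = 650.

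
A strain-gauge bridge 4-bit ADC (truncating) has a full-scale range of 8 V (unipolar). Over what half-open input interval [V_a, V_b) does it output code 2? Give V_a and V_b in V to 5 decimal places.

LSB = 8/2^4 = 0.5000 V.
V_a = V_low + 2·LSB = 1 V; V_b = V_low + 3·LSB = 1.5 V.

[1.00000 V, 1.50000 V)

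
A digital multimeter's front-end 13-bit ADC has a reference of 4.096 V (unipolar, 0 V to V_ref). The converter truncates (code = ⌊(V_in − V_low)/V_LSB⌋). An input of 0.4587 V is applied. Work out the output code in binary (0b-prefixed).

LSB = 4.096 V / 8192 = 0.500 mV.
(V_in − V_low)/LSB = (0.4587 − 0) / 0.0005 = 917.400.
Floor → code 917.
In binary (0b-prefixed): 0b1110010101.

code 0b1110010101 (decimal 917)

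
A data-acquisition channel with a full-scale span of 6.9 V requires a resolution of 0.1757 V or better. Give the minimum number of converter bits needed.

6 bits

Number of steps required ≥ 6.9 V / 0.1757 V = 39.27.
Need 2^N ≥ 39.27; 2^5 = 32, 2^6 = 64.
Minimum N = 6.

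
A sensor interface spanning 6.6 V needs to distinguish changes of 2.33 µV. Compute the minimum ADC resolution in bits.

Number of steps required ≥ 6.6 V / 2.33 µV = 2832618.03.
Need 2^N ≥ 2832618.03; 2^21 = 2097152, 2^22 = 4194304.
Minimum N = 22.

22 bits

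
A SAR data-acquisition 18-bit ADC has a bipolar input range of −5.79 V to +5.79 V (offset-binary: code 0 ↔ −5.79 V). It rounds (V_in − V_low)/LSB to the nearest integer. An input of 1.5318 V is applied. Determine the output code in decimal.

LSB = 11.58 V / 262144 = 44.17 µV.
Input sits at 165748.354 steps above V_low.
round(165748.354) = 165748.

code 165748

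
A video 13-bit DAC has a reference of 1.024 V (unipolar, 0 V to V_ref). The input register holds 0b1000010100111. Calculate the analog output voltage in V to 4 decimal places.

0.5329 V

LSB = 1.024 V / 2^13 = 125.00 µV.
Code 0b1000010100111 = 4263 decimal.
V_out = 0 + 4263 × 0.000125 V = 0.532875 V.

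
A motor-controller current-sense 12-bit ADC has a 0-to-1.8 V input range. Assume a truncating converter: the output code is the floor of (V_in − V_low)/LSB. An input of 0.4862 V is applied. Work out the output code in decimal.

code 1106

Full-scale span = 1.8 V; LSB = 1.8/2^12 = 439.45 µV.
(0.4862 − 0) / 0.000439453 = 1106.375 LSBs.
So the output code is 1106.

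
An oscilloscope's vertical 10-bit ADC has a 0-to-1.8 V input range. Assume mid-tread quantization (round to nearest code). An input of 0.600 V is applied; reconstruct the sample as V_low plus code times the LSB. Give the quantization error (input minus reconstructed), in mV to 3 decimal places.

0.586 mV

Step size: 1.8 V ÷ 2^10 = 1.758 mV.
(V_in − V_low)/LSB = (0.600 − 0)/0.00175781 = 341.3333 → code 341 (round).
Reconstructed: 0.59941406 V.
Error = 0.600 − 0.59941406 = 0.000585937 V = 0.586 mV.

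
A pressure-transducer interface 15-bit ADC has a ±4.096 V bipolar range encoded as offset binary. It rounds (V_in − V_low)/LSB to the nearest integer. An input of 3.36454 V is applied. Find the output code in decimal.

code 29842

With 32768 levels over 8.192 V, one step is 250.00 µV.
Input sits at 29842.160 steps above V_low.
round(29842.160) = 29842.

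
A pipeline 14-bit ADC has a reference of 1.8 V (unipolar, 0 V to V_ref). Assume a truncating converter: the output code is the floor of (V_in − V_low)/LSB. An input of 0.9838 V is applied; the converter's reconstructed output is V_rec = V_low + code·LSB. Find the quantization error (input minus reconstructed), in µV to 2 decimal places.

84.18 µV

LSB = 1.8/2^14 = 109.86 µV.
Scaled input = 8954.7662 LSBs, so code = 8954.
V_rec = 0 + 8954·0.000109863 = 0.98371582 V.
V_in − V_rec = 8.41797e-05 V = 84.18 µV.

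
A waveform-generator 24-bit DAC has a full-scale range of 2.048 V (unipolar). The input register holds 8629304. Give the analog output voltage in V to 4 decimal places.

1.0534 V

LSB = 2.048 V / 2^24 = 0.12 µV.
V_out = 0 + 8629304 × 1.2207e-07 V = 1.05338 V.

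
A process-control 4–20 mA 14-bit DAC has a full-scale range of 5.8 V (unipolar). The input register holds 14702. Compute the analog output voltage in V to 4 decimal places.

5.2046 V

LSB = 5.8 V / 2^14 = 354.00 µV.
V_out = 0 + 14702 × 0.000354004 V = 5.20457 V.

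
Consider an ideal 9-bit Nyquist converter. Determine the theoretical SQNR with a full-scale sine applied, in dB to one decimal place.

SNR ≈ 6.02·N + 1.76 dB = 6.02·9 + 1.76 = 55.94 dB.

55.9 dB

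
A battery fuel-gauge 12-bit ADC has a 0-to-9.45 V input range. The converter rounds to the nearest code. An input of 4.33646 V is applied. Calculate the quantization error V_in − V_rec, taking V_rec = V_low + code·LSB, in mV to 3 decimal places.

-0.942 mV

One LSB is 9.45 V / 4096 = 2.307 mV.
Scaled input = 1879.5916 LSBs, so code = 1880.
Reconstructed: 4.3374023 V.
Difference: -0.000942344 V → -0.942 mV.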